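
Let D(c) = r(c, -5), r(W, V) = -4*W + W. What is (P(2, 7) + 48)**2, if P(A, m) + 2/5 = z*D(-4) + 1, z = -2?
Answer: 15129/25 ≈ 605.16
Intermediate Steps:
r(W, V) = -3*W
D(c) = -3*c
P(A, m) = -117/5 (P(A, m) = -2/5 + (-(-6)*(-4) + 1) = -2/5 + (-2*12 + 1) = -2/5 + (-24 + 1) = -2/5 - 23 = -117/5)
(P(2, 7) + 48)**2 = (-117/5 + 48)**2 = (123/5)**2 = 15129/25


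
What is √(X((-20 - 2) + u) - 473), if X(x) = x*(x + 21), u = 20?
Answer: I*√511 ≈ 22.605*I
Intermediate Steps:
X(x) = x*(21 + x)
√(X((-20 - 2) + u) - 473) = √(((-20 - 2) + 20)*(21 + ((-20 - 2) + 20)) - 473) = √((-22 + 20)*(21 + (-22 + 20)) - 473) = √(-2*(21 - 2) - 473) = √(-2*19 - 473) = √(-38 - 473) = √(-511) = I*√511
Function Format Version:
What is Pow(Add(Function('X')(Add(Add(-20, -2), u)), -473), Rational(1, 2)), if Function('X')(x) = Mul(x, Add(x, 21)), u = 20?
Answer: Mul(I, Pow(511, Rational(1, 2))) ≈ Mul(22.605, I)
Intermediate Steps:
Function('X')(x) = Mul(x, Add(21, x))
Pow(Add(Function('X')(Add(Add(-20, -2), u)), -473), Rational(1, 2)) = Pow(Add(Mul(Add(Add(-20, -2), 20), Add(21, Add(Add(-20, -2), 20))), -473), Rational(1, 2)) = Pow(Add(Mul(Add(-22, 20), Add(21, Add(-22, 20))), -473), Rational(1, 2)) = Pow(Add(Mul(-2, Add(21, -2)), -473), Rational(1, 2)) = Pow(Add(Mul(-2, 19), -473), Rational(1, 2)) = Pow(Add(-38, -473), Rational(1, 2)) = Pow(-511, Rational(1, 2)) = Mul(I, Pow(511, Rational(1, 2)))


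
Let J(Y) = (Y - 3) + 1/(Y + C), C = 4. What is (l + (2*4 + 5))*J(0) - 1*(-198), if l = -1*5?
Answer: 176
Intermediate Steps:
J(Y) = -3 + Y + 1/(4 + Y) (J(Y) = (Y - 3) + 1/(Y + 4) = (-3 + Y) + 1/(4 + Y) = -3 + Y + 1/(4 + Y))
l = -5
(l + (2*4 + 5))*J(0) - 1*(-198) = (-5 + (2*4 + 5))*((-11 + 0 + 0**2)/(4 + 0)) - 1*(-198) = (-5 + (8 + 5))*((-11 + 0 + 0)/4) + 198 = (-5 + 13)*((1/4)*(-11)) + 198 = 8*(-11/4) + 198 = -22 + 198 = 176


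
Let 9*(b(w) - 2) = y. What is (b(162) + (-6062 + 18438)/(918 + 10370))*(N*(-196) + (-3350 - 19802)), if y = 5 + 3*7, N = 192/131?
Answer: -13728402224/97857 ≈ -1.4029e+5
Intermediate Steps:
N = 192/131 (N = 192*(1/131) = 192/131 ≈ 1.4656)
y = 26 (y = 5 + 21 = 26)
b(w) = 44/9 (b(w) = 2 + (1/9)*26 = 2 + 26/9 = 44/9)
(b(162) + (-6062 + 18438)/(918 + 10370))*(N*(-196) + (-3350 - 19802)) = (44/9 + (-6062 + 18438)/(918 + 10370))*((192/131)*(-196) + (-3350 - 19802)) = (44/9 + 12376/11288)*(-37632/131 - 23152) = (44/9 + 12376*(1/11288))*(-3070544/131) = (44/9 + 91/83)*(-3070544/131) = (4471/747)*(-3070544/131) = -13728402224/97857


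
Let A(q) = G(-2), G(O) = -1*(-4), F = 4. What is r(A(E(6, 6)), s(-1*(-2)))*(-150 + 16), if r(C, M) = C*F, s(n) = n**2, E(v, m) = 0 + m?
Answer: -2144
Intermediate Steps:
G(O) = 4
E(v, m) = m
A(q) = 4
r(C, M) = 4*C (r(C, M) = C*4 = 4*C)
r(A(E(6, 6)), s(-1*(-2)))*(-150 + 16) = (4*4)*(-150 + 16) = 16*(-134) = -2144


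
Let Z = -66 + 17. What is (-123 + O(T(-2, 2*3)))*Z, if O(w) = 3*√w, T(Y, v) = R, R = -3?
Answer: 6027 - 147*I*√3 ≈ 6027.0 - 254.61*I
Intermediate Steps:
T(Y, v) = -3
Z = -49
(-123 + O(T(-2, 2*3)))*Z = (-123 + 3*√(-3))*(-49) = (-123 + 3*(I*√3))*(-49) = (-123 + 3*I*√3)*(-49) = 6027 - 147*I*√3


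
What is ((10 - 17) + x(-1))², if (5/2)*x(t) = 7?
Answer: 441/25 ≈ 17.640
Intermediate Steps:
x(t) = 14/5 (x(t) = (⅖)*7 = 14/5)
((10 - 17) + x(-1))² = ((10 - 17) + 14/5)² = (-7 + 14/5)² = (-21/5)² = 441/25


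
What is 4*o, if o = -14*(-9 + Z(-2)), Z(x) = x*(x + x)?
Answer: 56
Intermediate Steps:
Z(x) = 2*x² (Z(x) = x*(2*x) = 2*x²)
o = 14 (o = -14*(-9 + 2*(-2)²) = -14*(-9 + 2*4) = -14*(-9 + 8) = -14*(-1) = 14)
4*o = 4*14 = 56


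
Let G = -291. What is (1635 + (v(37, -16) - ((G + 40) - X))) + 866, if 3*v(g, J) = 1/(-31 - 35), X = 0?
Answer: 544895/198 ≈ 2752.0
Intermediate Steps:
v(g, J) = -1/198 (v(g, J) = 1/(3*(-31 - 35)) = (1/3)/(-66) = (1/3)*(-1/66) = -1/198)
(1635 + (v(37, -16) - ((G + 40) - X))) + 866 = (1635 + (-1/198 - ((-291 + 40) - 1*0))) + 866 = (1635 + (-1/198 - (-251 + 0))) + 866 = (1635 + (-1/198 - 1*(-251))) + 866 = (1635 + (-1/198 + 251)) + 866 = (1635 + 49697/198) + 866 = 373427/198 + 866 = 544895/198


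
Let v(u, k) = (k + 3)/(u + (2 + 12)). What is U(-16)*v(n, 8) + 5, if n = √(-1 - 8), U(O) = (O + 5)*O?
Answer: 28129/205 - 5808*I/205 ≈ 137.21 - 28.332*I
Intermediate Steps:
U(O) = O*(5 + O) (U(O) = (5 + O)*O = O*(5 + O))
n = 3*I (n = √(-9) = 3*I ≈ 3.0*I)
v(u, k) = (3 + k)/(14 + u) (v(u, k) = (3 + k)/(u + 14) = (3 + k)/(14 + u))
U(-16)*v(n, 8) + 5 = (-16*(5 - 16))*((3 + 8)/(14 + 3*I)) + 5 = (-16*(-11))*(((14 - 3*I)/205)*11) + 5 = 176*(11*(14 - 3*I)/205) + 5 = 1936*(14 - 3*I)/205 + 5 = 5 + 1936*(14 - 3*I)/205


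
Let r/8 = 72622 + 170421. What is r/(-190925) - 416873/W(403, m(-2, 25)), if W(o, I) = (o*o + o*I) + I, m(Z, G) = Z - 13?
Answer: -383587717581/29850932825 ≈ -12.850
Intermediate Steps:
m(Z, G) = -13 + Z
W(o, I) = I + o**2 + I*o (W(o, I) = (o**2 + I*o) + I = I + o**2 + I*o)
r = 1944344 (r = 8*(72622 + 170421) = 8*243043 = 1944344)
r/(-190925) - 416873/W(403, m(-2, 25)) = 1944344/(-190925) - 416873/((-13 - 2) + 403**2 + (-13 - 2)*403) = 1944344*(-1/190925) - 416873/(-15 + 162409 - 15*403) = -1944344/190925 - 416873/(-15 + 162409 - 6045) = -1944344/190925 - 416873/156349 = -383587717581/29850932825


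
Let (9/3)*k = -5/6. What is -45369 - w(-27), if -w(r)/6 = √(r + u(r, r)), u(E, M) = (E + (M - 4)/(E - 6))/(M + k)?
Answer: -45369 + 6*I*√759742467/5401 ≈ -45369.0 + 30.62*I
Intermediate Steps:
k = -5/18 (k = (-5/6)/3 = (-5*⅙)/3 = (⅓)*(-⅚) = -5/18 ≈ -0.27778)
u(E, M) = (E + (-4 + M)/(-6 + E))/(-5/18 + M) (u(E, M) = (E + (M - 4)/(E - 6))/(M - 5/18) = (E + (-4 + M)/(-6 + E))/(-5/18 + M))
w(r) = -6*√(r + 18*(-4 + r² - 5*r)/(30 - 113*r + 18*r²)) (w(r) = -6*√(r + 18*(-4 + r + r² - 6*r)/(30 - 108*r - 5*r + 18*r*r)) = -6*√(r + 18*(-4 + r² - 5*r)/(30 - 108*r - 5*r + 18*r²)) = -6*√(r + 18*(-4 + r² - 5*r)/(30 - 113*r + 18*r²)))
-45369 - w(-27) = -45369 - (-6)*√(-(72 - 18*(-27)³ + 60*(-27) + 95*(-27)²)/(30 - 113*(-27) + 18*(-27)²)) = -45369 - (-6)*√(-(72 - 18*(-19683) - 1620 + 95*729)/(30 + 3051 + 18*729)) = -45369 - (-6)*√(-(72 + 354294 - 1620 + 69255)/(30 + 3051 + 13122)) = -45369 - (-6)*√(-1*422001/16203) = -45369 - (-6)*√(-1*1/16203*422001) = -45369 - (-6)*√(-140667/5401) = -45369 - (-6)*I*√759742467/5401 = -45369 + 6*I*√759742467/5401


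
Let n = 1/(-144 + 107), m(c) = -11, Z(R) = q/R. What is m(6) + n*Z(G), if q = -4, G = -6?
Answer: -1223/111 ≈ -11.018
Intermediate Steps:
Z(R) = -4/R
n = -1/37 (n = 1/(-37) = -1/37 ≈ -0.027027)
m(6) + n*Z(G) = -11 - (-4)/(37*(-6)) = -11 - (-4)*(-1)/(37*6) = -11 - 1/37*⅔ = -11 - 2/111 = -1223/111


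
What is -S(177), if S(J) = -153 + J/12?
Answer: 553/4 ≈ 138.25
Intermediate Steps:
S(J) = -153 + J/12 (S(J) = -153 + J*(1/12) = -153 + J/12)
-S(177) = -(-153 + (1/12)*177) = -(-153 + 59/4) = -1*(-553/4) = 553/4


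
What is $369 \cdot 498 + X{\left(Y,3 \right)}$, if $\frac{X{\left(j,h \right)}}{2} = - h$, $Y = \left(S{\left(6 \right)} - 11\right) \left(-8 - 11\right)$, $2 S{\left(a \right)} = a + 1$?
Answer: $183756$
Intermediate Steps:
$S{\left(a \right)} = \frac{1}{2} + \frac{a}{2}$ ($S{\left(a \right)} = \frac{a + 1}{2} = \frac{1 + a}{2} = \frac{1}{2} + \frac{a}{2}$)
$Y = \frac{285}{2}$ ($Y = \left(\left(\frac{1}{2} + \frac{1}{2} \cdot 6\right) - 11\right) \left(-8 - 11\right) = \left(\left(\frac{1}{2} + 3\right) - 11\right) \left(-19\right) = \left(\frac{7}{2} - 11\right) \left(-19\right) = \left(- \frac{15}{2}\right) \left(-19\right) = \frac{285}{2} \approx 142.5$)
$X{\left(j,h \right)} = - 2 h$ ($X{\left(j,h \right)} = 2 \left(- h\right) = - 2 h$)
$369 \cdot 498 + X{\left(Y,3 \right)} = 369 \cdot 498 - 6 = 183762 - 6 = 183756$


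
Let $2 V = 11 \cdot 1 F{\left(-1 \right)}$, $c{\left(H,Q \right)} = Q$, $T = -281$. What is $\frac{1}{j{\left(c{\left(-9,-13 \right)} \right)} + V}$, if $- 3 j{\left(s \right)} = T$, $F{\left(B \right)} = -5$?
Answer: $\frac{6}{397} \approx 0.015113$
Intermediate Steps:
$j{\left(s \right)} = \frac{281}{3}$ ($j{\left(s \right)} = \left(- \frac{1}{3}\right) \left(-281\right) = \frac{281}{3}$)
$V = - \frac{55}{2}$ ($V = \frac{11 \cdot 1 \left(-5\right)}{2} = \frac{11 \left(-5\right)}{2} = \frac{1}{2} \left(-55\right) = - \frac{55}{2} \approx -27.5$)
$\frac{1}{j{\left(c{\left(-9,-13 \right)} \right)} + V} = \frac{1}{\frac{281}{3} - \frac{55}{2}} = \frac{1}{\frac{397}{6}} = \frac{6}{397}$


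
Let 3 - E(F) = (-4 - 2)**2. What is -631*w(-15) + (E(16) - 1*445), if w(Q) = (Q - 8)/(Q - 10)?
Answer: -26463/25 ≈ -1058.5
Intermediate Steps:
E(F) = -33 (E(F) = 3 - (-4 - 2)**2 = 3 - 1*(-6)**2 = 3 - 1*36 = 3 - 36 = -33)
w(Q) = (-8 + Q)/(-10 + Q)
-631*w(-15) + (E(16) - 1*445) = -631*(-8 - 15)/(-10 - 15) + (-33 - 1*445) = -631*(-23)/(-25) + (-33 - 445) = -(-631)*(-23)/25 - 478 = -631*23/25 - 478 = -14513/25 - 478 = -26463/25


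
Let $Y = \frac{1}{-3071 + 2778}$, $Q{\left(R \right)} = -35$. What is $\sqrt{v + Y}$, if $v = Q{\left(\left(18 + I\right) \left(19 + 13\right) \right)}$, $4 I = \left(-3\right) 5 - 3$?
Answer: $\frac{4 i \sqrt{187813}}{293} \approx 5.9164 i$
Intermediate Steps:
$I = - \frac{9}{2}$ ($I = \frac{\left(-3\right) 5 - 3}{4} = \frac{-15 - 3}{4} = \frac{1}{4} \left(-18\right) = - \frac{9}{2} \approx -4.5$)
$v = -35$
$Y = - \frac{1}{293}$ ($Y = \frac{1}{-293} = - \frac{1}{293} \approx -0.003413$)
$\sqrt{v + Y} = \sqrt{-35 - \frac{1}{293}} = \sqrt{- \frac{10256}{293}} = \frac{4 i \sqrt{187813}}{293}$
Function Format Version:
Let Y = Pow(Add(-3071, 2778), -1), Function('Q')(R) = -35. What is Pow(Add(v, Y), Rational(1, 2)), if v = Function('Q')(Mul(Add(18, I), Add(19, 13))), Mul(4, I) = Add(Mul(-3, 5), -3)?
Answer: Mul(Rational(4, 293), I, Pow(187813, Rational(1, 2))) ≈ Mul(5.9164, I)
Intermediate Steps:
I = Rational(-9, 2) (I = Mul(Rational(1, 4), Add(Mul(-3, 5), -3)) = Mul(Rational(1, 4), Add(-15, -3)) = Mul(Rational(1, 4), -18) = Rational(-9, 2) ≈ -4.5000)
v = -35
Y = Rational(-1, 293) (Y = Pow(-293, -1) = Rational(-1, 293) ≈ -0.0034130)
Pow(Add(v, Y), Rational(1, 2)) = Pow(Add(-35, Rational(-1, 293)), Rational(1, 2)) = Pow(Rational(-10256, 293), Rational(1, 2)) = Mul(Rational(4, 293), I, Pow(187813, Rational(1, 2)))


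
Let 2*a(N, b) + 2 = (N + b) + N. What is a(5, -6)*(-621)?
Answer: -621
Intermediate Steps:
a(N, b) = -1 + N + b/2 (a(N, b) = -1 + ((N + b) + N)/2 = -1 + (b + 2*N)/2 = -1 + (N + b/2) = -1 + N + b/2)
a(5, -6)*(-621) = (-1 + 5 + (½)*(-6))*(-621) = (-1 + 5 - 3)*(-621) = 1*(-621) = -621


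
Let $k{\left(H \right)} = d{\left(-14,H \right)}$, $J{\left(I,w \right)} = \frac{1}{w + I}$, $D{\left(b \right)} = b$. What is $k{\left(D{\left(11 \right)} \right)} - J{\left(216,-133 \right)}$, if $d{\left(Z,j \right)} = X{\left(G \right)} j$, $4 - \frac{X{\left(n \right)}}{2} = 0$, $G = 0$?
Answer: $\frac{7303}{83} \approx 87.988$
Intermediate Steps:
$X{\left(n \right)} = 8$ ($X{\left(n \right)} = 8 - 0 = 8 + 0 = 8$)
$d{\left(Z,j \right)} = 8 j$
$J{\left(I,w \right)} = \frac{1}{I + w}$
$k{\left(H \right)} = 8 H$
$k{\left(D{\left(11 \right)} \right)} - J{\left(216,-133 \right)} = 8 \cdot 11 - \frac{1}{216 - 133} = 88 - \frac{1}{83} = \frac{7303}{83}$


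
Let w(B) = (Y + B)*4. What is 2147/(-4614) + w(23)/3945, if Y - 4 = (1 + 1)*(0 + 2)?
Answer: -877531/2022470 ≈ -0.43389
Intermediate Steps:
Y = 8 (Y = 4 + (1 + 1)*(0 + 2) = 4 + 2*2 = 4 + 4 = 8)
w(B) = 32 + 4*B (w(B) = (8 + B)*4 = 32 + 4*B)
2147/(-4614) + w(23)/3945 = 2147/(-4614) + (32 + 4*23)/3945 = 2147*(-1/4614) + (32 + 92)*(1/3945) = -2147/4614 + 124*(1/3945) = -2147/4614 + 124/3945 = -877531/2022470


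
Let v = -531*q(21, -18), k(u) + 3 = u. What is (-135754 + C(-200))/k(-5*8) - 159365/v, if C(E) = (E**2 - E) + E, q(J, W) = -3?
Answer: 145683427/68499 ≈ 2126.8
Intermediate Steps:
k(u) = -3 + u
C(E) = E**2
v = 1593 (v = -531*(-3) = 1593)
(-135754 + C(-200))/k(-5*8) - 159365/v = (-135754 + (-200)**2)/(-3 - 5*8) - 159365/1593 = (-135754 + 40000)/(-3 - 40) - 159365*1/1593 = -95754/(-43) - 159365/1593 = -95754*(-1/43) - 159365/1593 = 95754/43 - 159365/1593 = 145683427/68499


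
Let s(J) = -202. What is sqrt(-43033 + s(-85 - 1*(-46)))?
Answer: I*sqrt(43235) ≈ 207.93*I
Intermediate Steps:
sqrt(-43033 + s(-85 - 1*(-46))) = sqrt(-43033 - 202) = sqrt(-43235) = I*sqrt(43235)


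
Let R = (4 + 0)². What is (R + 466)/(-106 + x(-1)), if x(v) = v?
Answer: -482/107 ≈ -4.5047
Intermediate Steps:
R = 16 (R = 4² = 16)
(R + 466)/(-106 + x(-1)) = (16 + 466)/(-106 - 1) = 482/(-107) = 482*(-1/107) = -482/107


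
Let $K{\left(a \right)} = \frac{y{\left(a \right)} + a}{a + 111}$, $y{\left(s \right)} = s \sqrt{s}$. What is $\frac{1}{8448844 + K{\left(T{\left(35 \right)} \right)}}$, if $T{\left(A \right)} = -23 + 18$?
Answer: $\frac{47465605327}{401029492534448403} + \frac{265 i \sqrt{5}}{401029492534448403} \approx 1.1836 \cdot 10^{-7} + 1.4776 \cdot 10^{-15} i$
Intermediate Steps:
$T{\left(A \right)} = -5$
$y{\left(s \right)} = s^{\frac{3}{2}}$
$K{\left(a \right)} = \frac{a + a^{\frac{3}{2}}}{111 + a}$ ($K{\left(a \right)} = \frac{a^{\frac{3}{2}} + a}{a + 111} = \frac{a + a^{\frac{3}{2}}}{111 + a}$)
$\frac{1}{8448844 + K{\left(T{\left(35 \right)} \right)}} = \frac{1}{8448844 + \frac{-5 + \left(-5\right)^{\frac{3}{2}}}{111 - 5}} = \frac{1}{8448844 + \frac{-5 - 5 i \sqrt{5}}{106}} = \frac{1}{8448844 - \left(\frac{5}{106} + \frac{5 i \sqrt{5}}{106}\right)} = \frac{1}{\frac{895577459}{106} - \frac{5 i \sqrt{5}}{106}}$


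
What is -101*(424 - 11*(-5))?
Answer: -48379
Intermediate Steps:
-101*(424 - 11*(-5)) = -101*(424 + 55) = -101*479 = -48379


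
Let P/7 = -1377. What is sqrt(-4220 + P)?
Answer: I*sqrt(13859) ≈ 117.72*I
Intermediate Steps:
P = -9639 (P = 7*(-1377) = -9639)
sqrt(-4220 + P) = sqrt(-4220 - 9639) = sqrt(-13859) = I*sqrt(13859)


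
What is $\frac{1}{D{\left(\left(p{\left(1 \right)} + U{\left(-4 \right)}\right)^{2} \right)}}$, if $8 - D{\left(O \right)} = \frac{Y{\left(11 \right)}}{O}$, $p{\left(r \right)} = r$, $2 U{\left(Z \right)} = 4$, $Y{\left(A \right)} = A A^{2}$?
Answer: $- \frac{9}{1259} \approx -0.0071485$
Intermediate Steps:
$Y{\left(A \right)} = A^{3}$
$U{\left(Z \right)} = 2$ ($U{\left(Z \right)} = \frac{1}{2} \cdot 4 = 2$)
$D{\left(O \right)} = 8 - \frac{1331}{O}$ ($D{\left(O \right)} = 8 - \frac{11^{3}}{O} = 8 - \frac{1331}{O}$)
$\frac{1}{D{\left(\left(p{\left(1 \right)} + U{\left(-4 \right)}\right)^{2} \right)}} = \frac{1}{8 - \frac{1331}{\left(1 + 2\right)^{2}}} = \frac{1}{8 - \frac{1331}{3^{2}}} = \frac{1}{8 - \frac{1331}{9}} = \frac{1}{- \frac{1259}{9}} = - \frac{9}{1259}$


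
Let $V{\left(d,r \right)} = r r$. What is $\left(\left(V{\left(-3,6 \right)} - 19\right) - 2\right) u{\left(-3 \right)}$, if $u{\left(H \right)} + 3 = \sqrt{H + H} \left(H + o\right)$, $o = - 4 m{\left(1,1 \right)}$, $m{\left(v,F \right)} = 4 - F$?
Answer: $-45 - 225 i \sqrt{6} \approx -45.0 - 551.13 i$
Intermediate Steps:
$V{\left(d,r \right)} = r^{2}$
$o = -12$ ($o = - 4 \left(4 - 1\right) = \left(-4\right) 3 = -12$)
$u{\left(H \right)} = -3 + \sqrt{2} \sqrt{H} \left(-12 + H\right)$ ($u{\left(H \right)} = -3 + \sqrt{H + H} \left(H - 12\right) = -3 + \sqrt{2 H} \left(-12 + H\right) = -3 + \sqrt{2} \sqrt{H} \left(-12 + H\right)$)
$\left(\left(V{\left(-3,6 \right)} - 19\right) - 2\right) u{\left(-3 \right)} = \left(\left(6^{2} - 19\right) - 2\right) \left(-3 + \sqrt{2} \left(-3\right)^{\frac{3}{2}} - 12 \sqrt{2} \sqrt{-3}\right) = \left(\left(36 - 19\right) - 2\right) \left(-3 + \sqrt{2} \left(- 3 i \sqrt{3}\right) - 12 \sqrt{2} i \sqrt{3}\right) = \left(17 - 2\right) \left(-3 - 3 i \sqrt{6} - 12 i \sqrt{6}\right) = 15 \left(-3 - 15 i \sqrt{6}\right) = -45 - 225 i \sqrt{6}$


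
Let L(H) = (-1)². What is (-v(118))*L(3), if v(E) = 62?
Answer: -62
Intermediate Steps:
L(H) = 1
(-v(118))*L(3) = -1*62*1 = -62*1 = -62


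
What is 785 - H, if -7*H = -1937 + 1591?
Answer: 5149/7 ≈ 735.57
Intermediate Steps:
H = 346/7 (H = -(-1937 + 1591)/7 = -⅐*(-346) = 346/7 ≈ 49.429)
785 - H = 785 - 1*346/7 = 785 - 346/7 = 5149/7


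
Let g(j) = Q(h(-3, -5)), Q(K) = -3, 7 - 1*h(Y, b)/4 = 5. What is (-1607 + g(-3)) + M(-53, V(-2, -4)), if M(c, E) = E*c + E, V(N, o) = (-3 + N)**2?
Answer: -2910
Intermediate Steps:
h(Y, b) = 8 (h(Y, b) = 28 - 4*5 = 28 - 20 = 8)
g(j) = -3
M(c, E) = E + E*c
(-1607 + g(-3)) + M(-53, V(-2, -4)) = (-1607 - 3) + (-3 - 2)**2*(1 - 53) = -1610 + (-5)**2*(-52) = -1610 + 25*(-52) = -1610 - 1300 = -2910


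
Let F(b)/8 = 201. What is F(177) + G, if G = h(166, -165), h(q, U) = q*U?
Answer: -25782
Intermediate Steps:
F(b) = 1608 (F(b) = 8*201 = 1608)
h(q, U) = U*q
G = -27390 (G = -165*166 = -27390)
F(177) + G = 1608 - 27390 = -25782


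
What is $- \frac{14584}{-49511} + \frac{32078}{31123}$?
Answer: $\frac{2042111690}{1540930853} \approx 1.3252$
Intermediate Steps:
$- \frac{14584}{-49511} + \frac{32078}{31123} = \left(-14584\right) \left(- \frac{1}{49511}\right) + 32078 \cdot \frac{1}{31123} = \frac{14584}{49511} + \frac{32078}{31123} = \frac{2042111690}{1540930853}$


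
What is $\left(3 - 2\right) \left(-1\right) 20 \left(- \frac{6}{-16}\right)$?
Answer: $- \frac{15}{2} \approx -7.5$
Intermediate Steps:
$\left(3 - 2\right) \left(-1\right) 20 \left(- \frac{6}{-16}\right) = 1 \left(-1\right) 20 \left(\left(-6\right) \left(- \frac{1}{16}\right)\right) = \left(-1\right) 20 \cdot \frac{3}{8} = \left(-20\right) \frac{3}{8} = - \frac{15}{2}$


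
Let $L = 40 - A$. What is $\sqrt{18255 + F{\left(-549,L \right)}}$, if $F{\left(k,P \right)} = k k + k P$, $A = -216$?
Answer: $2 \sqrt{44778} \approx 423.22$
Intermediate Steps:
$L = 256$ ($L = 40 - -216 = 40 + 216 = 256$)
$F{\left(k,P \right)} = k^{2} + P k$
$\sqrt{18255 + F{\left(-549,L \right)}} = \sqrt{18255 - 549 \left(256 - 549\right)} = \sqrt{18255 - -160857} = \sqrt{18255 + 160857} = \sqrt{179112} = 2 \sqrt{44778}$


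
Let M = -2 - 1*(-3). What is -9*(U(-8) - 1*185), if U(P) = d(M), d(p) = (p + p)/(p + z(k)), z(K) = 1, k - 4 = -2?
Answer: 1656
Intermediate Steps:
k = 2 (k = 4 - 2 = 2)
M = 1 (M = -2 + 3 = 1)
d(p) = 2*p/(1 + p) (d(p) = (p + p)/(p + 1) = (2*p)/(1 + p) = 2*p/(1 + p))
U(P) = 1 (U(P) = 2*1/(1 + 1) = 2*1/2 = 2*1*(½) = 1)
-9*(U(-8) - 1*185) = -9*(1 - 1*185) = -9*(1 - 185) = -9*(-184) = 1656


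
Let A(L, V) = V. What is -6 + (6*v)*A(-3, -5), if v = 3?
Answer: -96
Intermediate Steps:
-6 + (6*v)*A(-3, -5) = -6 + (6*3)*(-5) = -6 + 18*(-5) = -6 - 90 = -96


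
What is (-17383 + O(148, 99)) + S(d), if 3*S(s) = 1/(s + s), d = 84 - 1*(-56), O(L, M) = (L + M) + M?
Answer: -14311079/840 ≈ -17037.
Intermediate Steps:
O(L, M) = L + 2*M
d = 140 (d = 84 + 56 = 140)
S(s) = 1/(6*s) (S(s) = 1/(3*(s + s)) = 1/(3*((2*s))) = (1/(2*s))/3 = 1/(6*s))
(-17383 + O(148, 99)) + S(d) = (-17383 + (148 + 2*99)) + (1/6)/140 = (-17383 + (148 + 198)) + (1/6)*(1/140) = (-17383 + 346) + 1/840 = -17037 + 1/840 = -14311079/840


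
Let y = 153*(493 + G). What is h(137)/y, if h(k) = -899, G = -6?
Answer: -899/74511 ≈ -0.012065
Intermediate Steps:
y = 74511 (y = 153*(493 - 6) = 153*487 = 74511)
h(137)/y = -899/74511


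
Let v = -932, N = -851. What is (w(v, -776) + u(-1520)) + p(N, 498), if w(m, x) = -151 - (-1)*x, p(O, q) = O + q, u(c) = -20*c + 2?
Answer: 29122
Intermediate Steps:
u(c) = 2 - 20*c
w(m, x) = -151 + x
(w(v, -776) + u(-1520)) + p(N, 498) = ((-151 - 776) + (2 - 20*(-1520))) + (-851 + 498) = (-927 + (2 + 30400)) - 353 = (-927 + 30402) - 353 = 29475 - 353 = 29122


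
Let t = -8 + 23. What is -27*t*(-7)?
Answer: 2835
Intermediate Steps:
t = 15
-27*t*(-7) = -27*15*(-7) = -405*(-7) = 2835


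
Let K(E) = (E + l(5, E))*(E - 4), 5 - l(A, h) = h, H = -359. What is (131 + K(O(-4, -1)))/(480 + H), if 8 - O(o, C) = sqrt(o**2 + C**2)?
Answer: 151/121 - 5*sqrt(17)/121 ≈ 1.0776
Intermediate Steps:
l(A, h) = 5 - h
O(o, C) = 8 - sqrt(C**2 + o**2) (O(o, C) = 8 - sqrt(o**2 + C**2) = 8 - sqrt(C**2 + o**2))
K(E) = -20 + 5*E (K(E) = (E + (5 - E))*(E - 4) = 5*(-4 + E) = -20 + 5*E)
(131 + K(O(-4, -1)))/(480 + H) = (131 + (-20 + 5*(8 - sqrt((-1)**2 + (-4)**2))))/(480 - 359) = (131 + (-20 + 5*(8 - sqrt(1 + 16))))/121 = (131 + (-20 + 5*(8 - sqrt(17))))*(1/121) = (131 + (-20 + (40 - 5*sqrt(17))))*(1/121) = (131 + (20 - 5*sqrt(17)))*(1/121) = (151 - 5*sqrt(17))*(1/121) = 151/121 - 5*sqrt(17)/121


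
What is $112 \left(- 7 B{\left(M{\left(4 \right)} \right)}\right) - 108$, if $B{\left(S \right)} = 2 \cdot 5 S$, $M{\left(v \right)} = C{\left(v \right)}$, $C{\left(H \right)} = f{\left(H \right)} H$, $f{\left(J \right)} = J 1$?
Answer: $-125548$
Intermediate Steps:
$f{\left(J \right)} = J$
$C{\left(H \right)} = H^{2}$ ($C{\left(H \right)} = H H = H^{2}$)
$M{\left(v \right)} = v^{2}$
$B{\left(S \right)} = 10 S$
$112 \left(- 7 B{\left(M{\left(4 \right)} \right)}\right) - 108 = 112 \left(- 7 \cdot 10 \cdot 4^{2}\right) - 108 = 112 \left(- 7 \cdot 10 \cdot 16\right) - 108 = 112 \left(\left(-7\right) 160\right) - 108 = 112 \left(-1120\right) - 108 = -125440 - 108 = -125548$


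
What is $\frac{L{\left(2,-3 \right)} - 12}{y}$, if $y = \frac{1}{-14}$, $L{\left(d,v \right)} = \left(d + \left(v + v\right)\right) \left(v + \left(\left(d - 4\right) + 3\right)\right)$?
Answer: $56$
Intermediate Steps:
$L{\left(d,v \right)} = \left(d + 2 v\right) \left(-1 + d + v\right)$ ($L{\left(d,v \right)} = \left(d + 2 v\right) \left(v + \left(\left(-4 + d\right) + 3\right)\right) = \left(d + 2 v\right) \left(v + \left(-1 + d\right)\right) = \left(d + 2 v\right) \left(-1 + d + v\right)$)
$y = - \frac{1}{14} \approx -0.071429$
$\frac{L{\left(2,-3 \right)} - 12}{y} = \frac{\left(2^{2} - 2 - -6 + 2 \left(-3\right)^{2} + 3 \cdot 2 \left(-3\right)\right) - 12}{- \frac{1}{14}} = - 14 \left(\left(4 - 2 + 6 + 2 \cdot 9 - 18\right) - 12\right) = - 14 \left(\left(4 - 2 + 6 + 18 - 18\right) - 12\right) = - 14 \left(8 - 12\right) = \left(-14\right) \left(-4\right) = 56$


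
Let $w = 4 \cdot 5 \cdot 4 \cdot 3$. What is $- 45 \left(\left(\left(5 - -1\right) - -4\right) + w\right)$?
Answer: $-11250$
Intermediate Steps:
$w = 240$ ($w = 4 \cdot 20 \cdot 3 = 4 \cdot 60 = 240$)
$- 45 \left(\left(\left(5 - -1\right) - -4\right) + w\right) = - 45 \left(\left(\left(5 - -1\right) - -4\right) + 240\right) = - 45 \left(\left(\left(5 + 1\right) + 4\right) + 240\right) = - 45 \left(\left(6 + 4\right) + 240\right) = - 45 \left(10 + 240\right) = \left(-45\right) 250 = -11250$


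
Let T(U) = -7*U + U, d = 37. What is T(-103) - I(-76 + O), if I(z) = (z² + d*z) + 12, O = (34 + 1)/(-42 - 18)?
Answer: -349261/144 ≈ -2425.4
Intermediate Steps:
O = -7/12 (O = 35/(-60) = 35*(-1/60) = -7/12 ≈ -0.58333)
I(z) = 12 + z² + 37*z (I(z) = (z² + 37*z) + 12 = 12 + z² + 37*z)
T(U) = -6*U
T(-103) - I(-76 + O) = -6*(-103) - (12 + (-76 - 7/12)² + 37*(-76 - 7/12)) = 618 - (12 + (-919/12)² + 37*(-919/12)) = 618 - (12 + 844561/144 - 34003/12) = 618 - 1*438253/144 = 618 - 438253/144 = -349261/144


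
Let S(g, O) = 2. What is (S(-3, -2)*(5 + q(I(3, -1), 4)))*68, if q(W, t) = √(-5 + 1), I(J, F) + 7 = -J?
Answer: 680 + 272*I ≈ 680.0 + 272.0*I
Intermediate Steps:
I(J, F) = -7 - J
q(W, t) = 2*I (q(W, t) = √(-4) = 2*I)
(S(-3, -2)*(5 + q(I(3, -1), 4)))*68 = (2*(5 + 2*I))*68 = (10 + 4*I)*68 = 680 + 272*I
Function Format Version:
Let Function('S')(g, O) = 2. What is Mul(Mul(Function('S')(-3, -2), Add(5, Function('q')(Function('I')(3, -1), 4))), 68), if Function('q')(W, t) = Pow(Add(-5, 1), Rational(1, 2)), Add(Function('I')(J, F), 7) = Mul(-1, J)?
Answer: Add(680, Mul(272, I)) ≈ Add(680.00, Mul(272.00, I))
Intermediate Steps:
Function('I')(J, F) = Add(-7, Mul(-1, J))
Function('q')(W, t) = Mul(2, I) (Function('q')(W, t) = Pow(-4, Rational(1, 2)) = Mul(2, I))
Mul(Mul(Function('S')(-3, -2), Add(5, Function('q')(Function('I')(3, -1), 4))), 68) = Mul(Mul(2, Add(5, Mul(2, I))), 68) = Mul(Add(10, Mul(4, I)), 68) = Add(680, Mul(272, I))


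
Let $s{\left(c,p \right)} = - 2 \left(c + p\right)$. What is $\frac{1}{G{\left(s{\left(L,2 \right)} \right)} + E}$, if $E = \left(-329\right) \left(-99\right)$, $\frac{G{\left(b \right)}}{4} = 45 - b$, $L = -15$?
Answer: $\frac{1}{32647} \approx 3.0631 \cdot 10^{-5}$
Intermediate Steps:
$s{\left(c,p \right)} = - 2 c - 2 p$
$G{\left(b \right)} = 180 - 4 b$ ($G{\left(b \right)} = 4 \left(45 - b\right) = 180 - 4 b$)
$E = 32571$
$\frac{1}{G{\left(s{\left(L,2 \right)} \right)} + E} = \frac{1}{\left(180 - 4 \left(\left(-2\right) \left(-15\right) - 4\right)\right) + 32571} = \frac{1}{\left(180 - 4 \left(30 - 4\right)\right) + 32571} = \frac{1}{\left(180 - 104\right) + 32571} = \frac{1}{76 + 32571} = \frac{1}{32647}$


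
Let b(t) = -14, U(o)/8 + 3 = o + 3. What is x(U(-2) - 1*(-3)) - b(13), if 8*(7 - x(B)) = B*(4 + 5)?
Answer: 285/8 ≈ 35.625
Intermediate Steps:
U(o) = 8*o (U(o) = -24 + 8*(o + 3) = -24 + 8*(3 + o) = -24 + (24 + 8*o) = 8*o)
x(B) = 7 - 9*B/8 (x(B) = 7 - B*(4 + 5)/8 = 7 - B*9/8 = 7 - 9*B/8)
x(U(-2) - 1*(-3)) - b(13) = (7 - 9*(8*(-2) - 1*(-3))/8) - 1*(-14) = (7 - 9*(-16 + 3)/8) + 14 = (7 - 9/8*(-13)) + 14 = (7 + 117/8) + 14 = 173/8 + 14 = 285/8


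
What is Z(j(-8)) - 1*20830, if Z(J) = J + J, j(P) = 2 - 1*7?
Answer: -20840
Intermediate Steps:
j(P) = -5 (j(P) = 2 - 7 = -5)
Z(J) = 2*J
Z(j(-8)) - 1*20830 = 2*(-5) - 1*20830 = -10 - 20830 = -20840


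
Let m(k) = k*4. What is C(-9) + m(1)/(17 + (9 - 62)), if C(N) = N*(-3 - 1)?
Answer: 323/9 ≈ 35.889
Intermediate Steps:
m(k) = 4*k
C(N) = -4*N (C(N) = N*(-4) = -4*N)
C(-9) + m(1)/(17 + (9 - 62)) = -4*(-9) + (4*1)/(17 + (9 - 62)) = 36 + 4/(17 - 53) = 36 + 4/(-36) = 36 - 1/36*4 = 36 - ⅑ = 323/9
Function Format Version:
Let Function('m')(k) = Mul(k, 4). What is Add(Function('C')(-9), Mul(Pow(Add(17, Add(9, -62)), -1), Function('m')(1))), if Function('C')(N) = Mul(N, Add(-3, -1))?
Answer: Rational(323, 9) ≈ 35.889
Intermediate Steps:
Function('m')(k) = Mul(4, k)
Function('C')(N) = Mul(-4, N) (Function('C')(N) = Mul(N, -4) = Mul(-4, N))
Add(Function('C')(-9), Mul(Pow(Add(17, Add(9, -62)), -1), Function('m')(1))) = Add(Mul(-4, -9), Mul(Pow(Add(17, Add(9, -62)), -1), Mul(4, 1))) = Add(36, Mul(Pow(Add(17, -53), -1), 4)) = Add(36, Mul(Pow(-36, -1), 4)) = Add(36, Mul(Rational(-1, 36), 4)) = Add(36, Rational(-1, 9)) = Rational(323, 9)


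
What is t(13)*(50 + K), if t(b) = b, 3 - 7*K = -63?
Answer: 5408/7 ≈ 772.57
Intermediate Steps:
K = 66/7 (K = 3/7 - ⅐*(-63) = 3/7 + 9 = 66/7 ≈ 9.4286)
t(13)*(50 + K) = 13*(50 + 66/7) = 13*(416/7) = 5408/7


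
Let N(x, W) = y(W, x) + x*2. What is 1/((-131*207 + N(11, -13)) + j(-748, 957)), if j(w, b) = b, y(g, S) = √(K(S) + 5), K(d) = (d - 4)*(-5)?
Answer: -13069/341597537 - I*√30/683195074 ≈ -3.8258e-5 - 8.0171e-9*I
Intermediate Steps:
K(d) = 20 - 5*d (K(d) = (-4 + d)*(-5) = 20 - 5*d)
y(g, S) = √(25 - 5*S) (y(g, S) = √((20 - 5*S) + 5) = √(25 - 5*S))
N(x, W) = √(25 - 5*x) + 2*x (N(x, W) = √(25 - 5*x) + x*2 = √(25 - 5*x) + 2*x)
1/((-131*207 + N(11, -13)) + j(-748, 957)) = 1/((-131*207 + (√(25 - 5*11) + 2*11)) + 957) = 1/((-27117 + (√(25 - 55) + 22)) + 957) = 1/((-27117 + (√(-30) + 22)) + 957) = 1/((-27117 + (I*√30 + 22)) + 957) = 1/((-27117 + (22 + I*√30)) + 957) = 1/((-27095 + I*√30) + 957) = 1/(-26138 + I*√30)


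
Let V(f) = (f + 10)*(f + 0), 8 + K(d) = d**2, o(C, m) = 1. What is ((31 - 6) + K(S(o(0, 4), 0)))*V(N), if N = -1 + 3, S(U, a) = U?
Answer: 432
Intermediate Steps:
K(d) = -8 + d**2
N = 2
V(f) = f*(10 + f) (V(f) = (10 + f)*f = f*(10 + f))
((31 - 6) + K(S(o(0, 4), 0)))*V(N) = ((31 - 6) + (-8 + 1**2))*(2*(10 + 2)) = (25 + (-8 + 1))*(2*12) = (25 - 7)*24 = 18*24 = 432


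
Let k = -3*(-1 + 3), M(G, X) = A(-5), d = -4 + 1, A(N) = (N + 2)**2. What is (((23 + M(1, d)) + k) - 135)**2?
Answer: 11881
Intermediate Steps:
A(N) = (2 + N)**2
d = -3
M(G, X) = 9 (M(G, X) = (2 - 5)**2 = (-3)**2 = 9)
k = -6 (k = -3*2 = -6)
(((23 + M(1, d)) + k) - 135)**2 = (((23 + 9) - 6) - 135)**2 = ((32 - 6) - 135)**2 = (26 - 135)**2 = (-109)**2 = 11881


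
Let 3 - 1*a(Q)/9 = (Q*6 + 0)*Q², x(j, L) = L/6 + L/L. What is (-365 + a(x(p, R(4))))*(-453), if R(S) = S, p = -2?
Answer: 266364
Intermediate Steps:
x(j, L) = 1 + L/6 (x(j, L) = L*(⅙) + 1 = L/6 + 1 = 1 + L/6)
a(Q) = 27 - 54*Q³ (a(Q) = 27 - 9*(Q*6 + 0)*Q² = 27 - 9*(6*Q + 0)*Q² = 27 - 9*6*Q*Q² = 27 - 54*Q³)
(-365 + a(x(p, R(4))))*(-453) = (-365 + (27 - 54*(1 + (⅙)*4)³))*(-453) = (-365 + (27 - 54*(1 + ⅔)³))*(-453) = (-365 + (27 - 54*(5/3)³))*(-453) = (-365 + (27 - 54*125/27))*(-453) = (-365 + (27 - 250))*(-453) = (-365 - 223)*(-453) = -588*(-453) = 266364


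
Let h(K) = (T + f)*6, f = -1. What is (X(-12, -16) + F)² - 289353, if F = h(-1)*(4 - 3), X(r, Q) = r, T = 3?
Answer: -289353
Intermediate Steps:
h(K) = 12 (h(K) = (3 - 1)*6 = 2*6 = 12)
F = 12 (F = 12*(4 - 3) = 12*1 = 12)
(X(-12, -16) + F)² - 289353 = (-12 + 12)² - 289353 = 0² - 289353 = 0 - 289353 = -289353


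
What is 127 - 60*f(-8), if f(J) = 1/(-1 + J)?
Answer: 401/3 ≈ 133.67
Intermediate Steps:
127 - 60*f(-8) = 127 - 60/(-1 - 8) = 127 - 60/(-9) = 127 - 60*(-⅑) = 127 + 20/3 = 401/3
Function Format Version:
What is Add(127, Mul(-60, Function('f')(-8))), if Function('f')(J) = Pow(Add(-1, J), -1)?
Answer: Rational(401, 3) ≈ 133.67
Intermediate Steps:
Add(127, Mul(-60, Function('f')(-8))) = Add(127, Mul(-60, Pow(Add(-1, -8), -1))) = Add(127, Mul(-60, Pow(-9, -1))) = Add(127, Mul(-60, Rational(-1, 9))) = Add(127, Rational(20, 3)) = Rational(401, 3)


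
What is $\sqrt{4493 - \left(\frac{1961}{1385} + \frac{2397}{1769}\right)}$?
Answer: $\frac{\sqrt{26954030405907415}}{2450065} \approx 67.009$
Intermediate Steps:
$\sqrt{4493 - \left(\frac{1961}{1385} + \frac{2397}{1769}\right)} = \sqrt{4493 - \frac{6788854}{2450065}} = \sqrt{\frac{11001353191}{2450065}} = \frac{\sqrt{26954030405907415}}{2450065}$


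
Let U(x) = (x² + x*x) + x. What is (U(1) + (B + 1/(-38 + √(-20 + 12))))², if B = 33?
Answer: (196848*√2 + 1858321*I)/(4*(38*√2 + 359*I)) ≈ 1294.1 - 0.14015*I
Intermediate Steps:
U(x) = x + 2*x² (U(x) = (x² + x²) + x = 2*x² + x = x + 2*x²)
(U(1) + (B + 1/(-38 + √(-20 + 12))))² = (1*(1 + 2*1) + (33 + 1/(-38 + √(-20 + 12))))² = (1*(1 + 2) + (33 + 1/(-38 + √(-8))))² = (1*3 + (33 + 1/(-38 + 2*I*√2)))² = (3 + (33 + 1/(-38 + 2*I*√2)))² = (36 + 1/(-38 + 2*I*√2))²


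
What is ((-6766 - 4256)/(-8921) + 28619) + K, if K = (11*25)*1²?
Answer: 23434036/811 ≈ 28895.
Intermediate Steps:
K = 275 (K = 275*1 = 275)
((-6766 - 4256)/(-8921) + 28619) + K = ((-6766 - 4256)/(-8921) + 28619) + 275 = (-11022*(-1/8921) + 28619) + 275 = (1002/811 + 28619) + 275 = 23211011/811 + 275 = 23434036/811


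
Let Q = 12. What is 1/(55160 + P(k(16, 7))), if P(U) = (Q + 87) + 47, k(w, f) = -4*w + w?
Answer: 1/55306 ≈ 1.8081e-5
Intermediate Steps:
k(w, f) = -3*w
P(U) = 146 (P(U) = (12 + 87) + 47 = 99 + 47 = 146)
1/(55160 + P(k(16, 7))) = 1/(55160 + 146) = 1/55306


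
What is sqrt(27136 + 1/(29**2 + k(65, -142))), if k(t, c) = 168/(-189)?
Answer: sqrt(1551330481105)/7561 ≈ 164.73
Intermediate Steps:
k(t, c) = -8/9 (k(t, c) = 168*(-1/189) = -8/9)
sqrt(27136 + 1/(29**2 + k(65, -142))) = sqrt(27136 + 1/(29**2 - 8/9)) = sqrt(27136 + 1/(841 - 8/9)) = sqrt(27136 + 1/(7561/9)) = sqrt(27136 + 9/7561) = sqrt(205175305/7561) = sqrt(1551330481105)/7561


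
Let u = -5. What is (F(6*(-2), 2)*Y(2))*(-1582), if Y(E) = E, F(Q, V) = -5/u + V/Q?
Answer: -7910/3 ≈ -2636.7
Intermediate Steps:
F(Q, V) = 1 + V/Q (F(Q, V) = -5/(-5) + V/Q = -5*(-⅕) + V/Q = 1 + V/Q)
(F(6*(-2), 2)*Y(2))*(-1582) = (((6*(-2) + 2)/((6*(-2))))*2)*(-1582) = (((-12 + 2)/(-12))*2)*(-1582) = (-1/12*(-10)*2)*(-1582) = ((⅚)*2)*(-1582) = (5/3)*(-1582) = -7910/3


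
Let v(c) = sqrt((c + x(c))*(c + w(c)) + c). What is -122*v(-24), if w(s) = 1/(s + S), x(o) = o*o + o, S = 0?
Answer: -122*I*sqrt(12718) ≈ -13758.0*I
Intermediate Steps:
x(o) = o + o**2 (x(o) = o**2 + o = o + o**2)
w(s) = 1/s (w(s) = 1/(s + 0) = 1/s)
v(c) = sqrt(c + (c + 1/c)*(c + c*(1 + c))) (v(c) = sqrt((c + c*(1 + c))*(c + 1/c) + c) = sqrt((c + 1/c)*(c + c*(1 + c)) + c) = sqrt(c + (c + 1/c)*(c + c*(1 + c))))
-122*v(-24) = -122*sqrt(2 + (-24)**3 + 2*(-24) + 2*(-24)**2) = -122*sqrt(2 - 13824 - 48 + 2*576) = -122*sqrt(2 - 13824 - 48 + 1152) = -122*I*sqrt(12718)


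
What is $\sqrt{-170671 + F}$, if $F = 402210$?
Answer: $\sqrt{231539} \approx 481.19$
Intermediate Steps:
$\sqrt{-170671 + F} = \sqrt{-170671 + 402210} = \sqrt{231539}$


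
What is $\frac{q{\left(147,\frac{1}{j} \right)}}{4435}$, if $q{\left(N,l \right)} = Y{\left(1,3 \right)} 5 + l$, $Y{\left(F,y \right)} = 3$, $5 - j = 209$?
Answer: $\frac{3059}{904740} \approx 0.0033811$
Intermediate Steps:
$j = -204$ ($j = 5 - 209 = -204$)
$q{\left(N,l \right)} = 15 + l$ ($q{\left(N,l \right)} = 3 \cdot 5 + l = 15 + l$)
$\frac{q{\left(147,\frac{1}{j} \right)}}{4435} = \frac{15 + \frac{1}{-204}}{4435} = \left(15 - \frac{1}{204}\right) \frac{1}{4435} = \frac{3059}{204} \cdot \frac{1}{4435} = \frac{3059}{904740}$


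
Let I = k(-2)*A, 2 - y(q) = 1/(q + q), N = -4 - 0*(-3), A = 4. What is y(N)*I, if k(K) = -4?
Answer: -34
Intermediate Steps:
N = -4 (N = -4 - 1*0 = -4 + 0 = -4)
y(q) = 2 - 1/(2*q) (y(q) = 2 - 1/(q + q) = 2 - 1/(2*q))
I = -16 (I = -4*4 = -16)
y(N)*I = (2 - ½/(-4))*(-16) = (2 - ½*(-¼))*(-16) = (2 + ⅛)*(-16) = (17/8)*(-16) = -34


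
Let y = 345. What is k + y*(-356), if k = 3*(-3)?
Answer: -122829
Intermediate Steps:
k = -9
k + y*(-356) = -9 + 345*(-356) = -9 - 122820 = -122829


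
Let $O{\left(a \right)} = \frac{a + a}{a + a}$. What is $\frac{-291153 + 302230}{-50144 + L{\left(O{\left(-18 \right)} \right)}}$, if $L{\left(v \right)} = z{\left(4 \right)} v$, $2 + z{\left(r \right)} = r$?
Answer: $- \frac{11077}{50142} \approx -0.22091$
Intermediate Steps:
$O{\left(a \right)} = 1$ ($O{\left(a \right)} = \frac{2 a}{2 a} = 2 a \frac{1}{2 a} = 1$)
$z{\left(r \right)} = -2 + r$
$L{\left(v \right)} = 2 v$ ($L{\left(v \right)} = \left(-2 + 4\right) v = 2 v$)
$\frac{-291153 + 302230}{-50144 + L{\left(O{\left(-18 \right)} \right)}} = \frac{-291153 + 302230}{-50144 + 2 \cdot 1} = \frac{11077}{-50144 + 2} = \frac{11077}{-50142} = 11077 \left(- \frac{1}{50142}\right) = - \frac{11077}{50142}$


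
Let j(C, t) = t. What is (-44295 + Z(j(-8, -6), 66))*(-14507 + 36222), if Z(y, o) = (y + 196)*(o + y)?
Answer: -714314925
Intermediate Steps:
Z(y, o) = (196 + y)*(o + y)
(-44295 + Z(j(-8, -6), 66))*(-14507 + 36222) = (-44295 + ((-6)**2 + 196*66 + 196*(-6) + 66*(-6)))*(-14507 + 36222) = (-44295 + (36 + 12936 - 1176 - 396))*21715 = (-44295 + 11400)*21715 = -32895*21715 = -714314925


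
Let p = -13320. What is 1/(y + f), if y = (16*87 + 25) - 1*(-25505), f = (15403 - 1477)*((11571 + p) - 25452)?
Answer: -1/378774204 ≈ -2.6401e-9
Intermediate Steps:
f = -378801126 (f = (15403 - 1477)*((11571 - 13320) - 25452) = 13926*(-1749 - 25452) = 13926*(-27201) = -378801126)
y = 26922 (y = (1392 + 25) + 25505 = 1417 + 25505 = 26922)
1/(y + f) = 1/(26922 - 378801126) = 1/(-378774204) = -1/378774204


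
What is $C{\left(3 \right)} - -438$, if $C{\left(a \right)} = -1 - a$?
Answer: $434$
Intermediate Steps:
$C{\left(3 \right)} - -438 = \left(-1 - 3\right) - -438 = \left(-1 - 3\right) + 438 = -4 + 438 = 434$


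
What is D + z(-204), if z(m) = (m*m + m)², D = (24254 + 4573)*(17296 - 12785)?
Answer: 1844992341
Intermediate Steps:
D = 130038597 (D = 28827*4511 = 130038597)
z(m) = (m + m²)² (z(m) = (m² + m)² = (m + m²)²)
D + z(-204) = 130038597 + (-204)²*(1 - 204)² = 130038597 + 41616*(-203)² = 130038597 + 41616*41209 = 130038597 + 1714953744 = 1844992341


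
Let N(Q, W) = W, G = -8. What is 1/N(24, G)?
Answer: -⅛ ≈ -0.12500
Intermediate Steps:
1/N(24, G) = 1/(-8) = -⅛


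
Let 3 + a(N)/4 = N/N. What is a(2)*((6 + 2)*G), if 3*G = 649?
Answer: -41536/3 ≈ -13845.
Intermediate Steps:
a(N) = -8 (a(N) = -12 + 4*(N/N) = -12 + 4*1 = -12 + 4 = -8)
G = 649/3 (G = (⅓)*649 = 649/3 ≈ 216.33)
a(2)*((6 + 2)*G) = -8*(6 + 2)*649/3 = -64*649/3 = -8*5192/3 = -41536/3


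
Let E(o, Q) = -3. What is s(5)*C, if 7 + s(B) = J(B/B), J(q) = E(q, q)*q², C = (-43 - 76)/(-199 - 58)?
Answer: -1190/257 ≈ -4.6303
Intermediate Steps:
C = 119/257 (C = -119/(-257) = -119*(-1/257) = 119/257 ≈ 0.46304)
J(q) = -3*q²
s(B) = -10 (s(B) = -7 - 3*(B/B)² = -7 - 3*1² = -7 - 3*1 = -7 - 3 = -10)
s(5)*C = -10*119/257 = -1190/257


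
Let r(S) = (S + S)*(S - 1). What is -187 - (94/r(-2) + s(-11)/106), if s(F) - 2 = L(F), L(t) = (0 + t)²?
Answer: -31163/159 ≈ -195.99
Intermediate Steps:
L(t) = t²
s(F) = 2 + F²
r(S) = 2*S*(-1 + S) (r(S) = (2*S)*(-1 + S) = 2*S*(-1 + S))
-187 - (94/r(-2) + s(-11)/106) = -187 - (94/((2*(-2)*(-1 - 2))) + (2 + (-11)²)/106) = -187 - (94/((2*(-2)*(-3))) + (2 + 121)*(1/106)) = -187 - (94/12 + 123*(1/106)) = -187 - (94*(1/12) + 123/106) = -187 - (47/6 + 123/106) = -187 - 1*1430/159 = -187 - 1430/159 = -31163/159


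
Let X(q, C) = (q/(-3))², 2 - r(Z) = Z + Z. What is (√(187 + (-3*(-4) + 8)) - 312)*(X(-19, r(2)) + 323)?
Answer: -339872/3 + 3268*√23/3 ≈ -1.0807e+5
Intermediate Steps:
r(Z) = 2 - 2*Z (r(Z) = 2 - (Z + Z) = 2 - 2*Z)
X(q, C) = q²/9 (X(q, C) = (q*(-⅓))² = (-q/3)² = q²/9)
(√(187 + (-3*(-4) + 8)) - 312)*(X(-19, r(2)) + 323) = (√(187 + (-3*(-4) + 8)) - 312)*((⅑)*(-19)² + 323) = (√(187 + (12 + 8)) - 312)*((⅑)*361 + 323) = (√(187 + 20) - 312)*(361/9 + 323) = (√207 - 312)*(3268/9) = (3*√23 - 312)*(3268/9) = (-312 + 3*√23)*(3268/9) = -339872/3 + 3268*√23/3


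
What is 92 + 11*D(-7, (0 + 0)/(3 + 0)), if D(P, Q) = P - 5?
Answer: -40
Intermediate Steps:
D(P, Q) = -5 + P
92 + 11*D(-7, (0 + 0)/(3 + 0)) = 92 + 11*(-5 - 7) = 92 + 11*(-12) = 92 - 132 = -40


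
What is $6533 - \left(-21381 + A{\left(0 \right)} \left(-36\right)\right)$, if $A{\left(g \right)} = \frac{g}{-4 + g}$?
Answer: $27914$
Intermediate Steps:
$6533 - \left(-21381 + A{\left(0 \right)} \left(-36\right)\right) = 6533 + \left(21381 - \frac{0}{-4 + 0} \left(-36\right)\right) = 6533 + \left(21381 - \frac{0}{-4} \left(-36\right)\right) = 6533 + \left(21381 - 0 \left(- \frac{1}{4}\right) \left(-36\right)\right) = 6533 + \left(21381 - 0 \left(-36\right)\right) = 6533 + \left(21381 - 0\right) = 6533 + \left(21381 + 0\right) = 6533 + 21381 = 27914$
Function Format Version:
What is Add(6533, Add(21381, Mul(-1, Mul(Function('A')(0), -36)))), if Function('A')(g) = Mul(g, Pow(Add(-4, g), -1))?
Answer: 27914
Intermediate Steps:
Add(6533, Add(21381, Mul(-1, Mul(Function('A')(0), -36)))) = Add(6533, Add(21381, Mul(-1, Mul(Mul(0, Pow(Add(-4, 0), -1)), -36)))) = Add(6533, Add(21381, Mul(-1, Mul(Mul(0, Pow(-4, -1)), -36)))) = Add(6533, Add(21381, Mul(-1, Mul(Mul(0, Rational(-1, 4)), -36)))) = Add(6533, Add(21381, Mul(-1, Mul(0, -36)))) = Add(6533, Add(21381, Mul(-1, 0))) = Add(6533, Add(21381, 0)) = Add(6533, 21381) = 27914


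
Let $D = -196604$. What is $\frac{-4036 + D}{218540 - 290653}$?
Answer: $\frac{200640}{72113} \approx 2.7823$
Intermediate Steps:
$\frac{-4036 + D}{218540 - 290653} = \frac{-4036 - 196604}{218540 - 290653} = - \frac{200640}{-72113} = \left(-200640\right) \left(- \frac{1}{72113}\right) = \frac{200640}{72113}$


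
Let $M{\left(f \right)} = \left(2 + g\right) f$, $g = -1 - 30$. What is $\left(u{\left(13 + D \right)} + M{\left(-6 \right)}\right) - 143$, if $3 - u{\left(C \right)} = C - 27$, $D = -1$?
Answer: $49$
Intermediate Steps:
$g = -31$ ($g = -1 - 30 = -31$)
$M{\left(f \right)} = - 29 f$ ($M{\left(f \right)} = \left(2 - 31\right) f = - 29 f$)
$u{\left(C \right)} = 30 - C$ ($u{\left(C \right)} = 3 - \left(C - 27\right) = 3 - \left(-27 + C\right) = 30 - C$)
$\left(u{\left(13 + D \right)} + M{\left(-6 \right)}\right) - 143 = \left(\left(30 - \left(13 - 1\right)\right) - -174\right) - 143 = \left(\left(30 - 12\right) + 174\right) - 143 = \left(18 + 174\right) - 143 = 192 - 143 = 49$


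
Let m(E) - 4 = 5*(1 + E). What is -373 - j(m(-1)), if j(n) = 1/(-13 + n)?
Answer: -3356/9 ≈ -372.89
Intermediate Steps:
m(E) = 9 + 5*E (m(E) = 4 + 5*(1 + E) = 4 + (5 + 5*E) = 9 + 5*E)
-373 - j(m(-1)) = -373 - 1/(-13 + (9 + 5*(-1))) = -373 - 1/(-13 + (9 - 5)) = -373 - 1/(-13 + 4) = -373 - 1/(-9) = -373 - 1*(-1/9) = -373 + 1/9 = -3356/9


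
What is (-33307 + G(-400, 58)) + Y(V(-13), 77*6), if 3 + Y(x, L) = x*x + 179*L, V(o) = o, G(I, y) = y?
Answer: 49615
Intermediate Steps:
Y(x, L) = -3 + x**2 + 179*L (Y(x, L) = -3 + (x*x + 179*L) = -3 + (x**2 + 179*L) = -3 + x**2 + 179*L)
(-33307 + G(-400, 58)) + Y(V(-13), 77*6) = (-33307 + 58) + (-3 + (-13)**2 + 179*(77*6)) = -33249 + (-3 + 169 + 179*462) = -33249 + (-3 + 169 + 82698) = -33249 + 82864 = 49615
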